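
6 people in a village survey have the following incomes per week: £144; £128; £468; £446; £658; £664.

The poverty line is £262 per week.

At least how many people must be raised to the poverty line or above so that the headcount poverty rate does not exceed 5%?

2

2 of the 6 people are poor, so H = 2/6 = 0.333.
A headcount ratio of at most 5% allows at most ⌊0.05 × 6⌋ = 0 poor people.
So at least 2 − 0 = 2 must be lifted.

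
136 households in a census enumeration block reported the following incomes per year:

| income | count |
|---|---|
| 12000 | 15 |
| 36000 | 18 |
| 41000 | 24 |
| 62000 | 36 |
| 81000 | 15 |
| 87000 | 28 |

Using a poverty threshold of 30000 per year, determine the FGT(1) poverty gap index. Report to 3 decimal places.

Incomes under z: 15×12000 (q = 15 of N = 136).
Normalized shortfalls: (30000−12000)/30000 = 0.6000 (×15).
Sum of shortfalls = 9.000000; P₁ averages over all N: 9.000000 / 136 = 0.066.

0.066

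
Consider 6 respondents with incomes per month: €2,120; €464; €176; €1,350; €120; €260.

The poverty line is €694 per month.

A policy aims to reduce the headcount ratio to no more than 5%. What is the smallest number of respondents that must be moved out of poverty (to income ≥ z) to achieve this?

4 of the 6 respondents are poor, so H = 4/6 = 0.667.
A headcount ratio of at most 5% allows at most ⌊0.05 × 6⌋ = 0 poor respondents.
So at least 4 − 0 = 4 must be lifted.

4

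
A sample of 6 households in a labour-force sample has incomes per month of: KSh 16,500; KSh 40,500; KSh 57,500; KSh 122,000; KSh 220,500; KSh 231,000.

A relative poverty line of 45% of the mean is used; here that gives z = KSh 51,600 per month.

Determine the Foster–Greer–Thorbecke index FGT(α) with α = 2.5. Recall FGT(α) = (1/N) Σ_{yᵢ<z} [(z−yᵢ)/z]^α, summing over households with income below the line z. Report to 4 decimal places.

Poor units: KSh 16,500, KSh 40,500 (q = 2 of N = 6).
Relative gaps: (51600−16500)/51600 = 0.6802; (51600−40500)/51600 = 0.2151.
Raised to α = 2.5: 0.38163; 0.02146.
Sum = 0.403094; FGT(2.5) = 0.403094 / 6 = 0.0672.

0.0672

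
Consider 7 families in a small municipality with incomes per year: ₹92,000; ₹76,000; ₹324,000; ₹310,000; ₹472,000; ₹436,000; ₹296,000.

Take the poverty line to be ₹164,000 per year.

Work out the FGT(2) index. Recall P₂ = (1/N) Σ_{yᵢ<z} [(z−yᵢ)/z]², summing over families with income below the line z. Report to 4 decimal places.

Poor units: ₹76,000, ₹92,000 (q = 2 of N = 7).
Normalized shortfalls: (164000−76000)/164000 = 0.5366; (164000−92000)/164000 = 0.4390.
Squared: 0.2879; 0.1927.
Sum = 0.480666; P₂ = 0.480666 / 7 = 0.0687.

0.0687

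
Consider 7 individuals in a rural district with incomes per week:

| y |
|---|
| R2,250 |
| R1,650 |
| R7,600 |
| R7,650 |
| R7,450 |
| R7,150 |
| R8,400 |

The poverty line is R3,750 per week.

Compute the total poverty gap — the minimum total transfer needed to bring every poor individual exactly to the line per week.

Below z: R1,650, R2,250 (q = 2 of N = 7).
Individual gaps: 3750−1650 = 2100; 3750−2250 = 1500.
Aggregate gap = R3,600.

R3,600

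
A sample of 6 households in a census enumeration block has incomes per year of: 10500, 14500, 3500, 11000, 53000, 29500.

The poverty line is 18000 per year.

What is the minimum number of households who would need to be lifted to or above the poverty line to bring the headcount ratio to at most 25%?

3

Currently q = 4 of N = 6 are below the line (H = 0.667).
A headcount ratio of at most 25% allows at most ⌊0.25 × 6⌋ = 1 poor households.
So at least 4 − 1 = 3 must be lifted.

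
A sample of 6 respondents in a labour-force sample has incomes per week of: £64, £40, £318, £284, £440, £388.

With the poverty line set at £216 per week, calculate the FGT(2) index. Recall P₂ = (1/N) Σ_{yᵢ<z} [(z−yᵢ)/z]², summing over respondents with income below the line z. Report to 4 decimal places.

Below the line: £40, £64 (q = 2 of N = 6).
Relative gaps: (216−40)/216 = 0.8148; (216−64)/216 = 0.7037.
Squared: 0.6639; 0.4952.
Sum = 1.159122; P₂ = 1.159122 / 6 = 0.1932.

0.1932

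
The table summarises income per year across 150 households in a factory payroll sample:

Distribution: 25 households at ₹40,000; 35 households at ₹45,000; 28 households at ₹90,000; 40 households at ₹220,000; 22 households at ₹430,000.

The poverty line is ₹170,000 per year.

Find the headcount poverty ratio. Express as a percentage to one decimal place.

58.7%

88 of the 150 households have income below ₹170,000.
H = 88/150 = 58.7%.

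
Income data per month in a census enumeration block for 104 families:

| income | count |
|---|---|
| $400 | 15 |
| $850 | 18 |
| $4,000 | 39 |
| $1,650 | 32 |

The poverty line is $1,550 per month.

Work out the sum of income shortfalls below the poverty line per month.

$29,850

Below the line: 15×$400, 18×$850 (q = 33 of N = 104).
Individual gaps: 15×(1550−400) = 17250; 18×(1550−850) = 12600.
Aggregate gap = $29,850.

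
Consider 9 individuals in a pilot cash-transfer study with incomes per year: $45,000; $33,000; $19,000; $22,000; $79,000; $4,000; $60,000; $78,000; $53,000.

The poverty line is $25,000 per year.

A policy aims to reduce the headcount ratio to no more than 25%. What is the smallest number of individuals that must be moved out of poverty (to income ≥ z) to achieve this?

Currently q = 3 of N = 9 are below the line (H = 0.333).
A headcount ratio of at most 25% allows at most ⌊0.25 × 9⌋ = 2 poor individuals.
So at least 3 − 2 = 1 must be lifted.

1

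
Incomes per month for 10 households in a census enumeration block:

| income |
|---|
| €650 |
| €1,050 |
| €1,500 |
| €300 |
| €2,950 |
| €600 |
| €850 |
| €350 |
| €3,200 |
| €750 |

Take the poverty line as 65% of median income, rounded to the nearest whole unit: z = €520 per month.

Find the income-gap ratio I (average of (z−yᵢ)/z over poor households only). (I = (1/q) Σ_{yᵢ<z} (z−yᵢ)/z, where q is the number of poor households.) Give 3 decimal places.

Poor units: €300, €350 (q = 2 of N = 10).
Shortfall ratios (z−y)/z: 0.4231, 0.3269; sum = 0.750000.
The income-gap ratio divides by q (the poor only): 0.750000 / 2 = 0.375.

0.375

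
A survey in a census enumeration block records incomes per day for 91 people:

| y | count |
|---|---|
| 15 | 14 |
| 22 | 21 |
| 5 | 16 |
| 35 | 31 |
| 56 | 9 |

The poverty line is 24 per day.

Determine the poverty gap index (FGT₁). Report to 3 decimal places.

0.216

Poor units: 16×5, 14×15, 21×22 (q = 51 of N = 91).
Shortfall ratios: (24−5)/24 = 0.7917 (×16); (24−15)/24 = 0.3750 (×14); (24−22)/24 = 0.0833 (×21).
Σ = 19.666667. Dividing by the full population N = 91 gives P₁ = 0.216.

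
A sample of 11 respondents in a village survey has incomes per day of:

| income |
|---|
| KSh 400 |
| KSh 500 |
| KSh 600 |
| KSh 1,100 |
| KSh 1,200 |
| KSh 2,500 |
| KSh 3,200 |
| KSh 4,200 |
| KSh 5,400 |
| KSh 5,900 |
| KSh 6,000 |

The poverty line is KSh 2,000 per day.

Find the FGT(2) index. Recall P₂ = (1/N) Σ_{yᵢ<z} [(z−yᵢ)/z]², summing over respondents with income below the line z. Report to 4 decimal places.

0.1868

Below the line: KSh 400, KSh 500, KSh 600, KSh 1,100, KSh 1,200 (q = 5 of N = 11).
Relative gaps: (2000−400)/2000 = 0.8000; (2000−500)/2000 = 0.7500; (2000−600)/2000 = 0.7000; (2000−1100)/2000 = 0.4500; (2000−1200)/2000 = 0.4000.
Squared: 0.6400; 0.5625; 0.4900; 0.2025; 0.1600.
Sum = 2.055000; P₂ = 2.055000 / 11 = 0.1868.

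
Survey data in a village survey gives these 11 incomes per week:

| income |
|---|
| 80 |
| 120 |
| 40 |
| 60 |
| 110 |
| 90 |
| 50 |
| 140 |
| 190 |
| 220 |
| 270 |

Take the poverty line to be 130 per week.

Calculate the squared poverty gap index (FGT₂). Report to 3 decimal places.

0.129

Poor units: 40, 50, 60, 80, 90, 110, 120 (q = 7 of N = 11).
Shortfall ratios: (130−40)/130 = 0.6923; (130−50)/130 = 0.6154; (130−60)/130 = 0.5385; (130−80)/130 = 0.3846; (130−90)/130 = 0.3077; (130−110)/130 = 0.1538; (130−120)/130 = 0.0769.
Squared: 0.4793; 0.3787; 0.2899; 0.1479; 0.0947; 0.0237; 0.0059.
Sum = 1.420118; P₂ = 1.420118 / 11 = 0.129.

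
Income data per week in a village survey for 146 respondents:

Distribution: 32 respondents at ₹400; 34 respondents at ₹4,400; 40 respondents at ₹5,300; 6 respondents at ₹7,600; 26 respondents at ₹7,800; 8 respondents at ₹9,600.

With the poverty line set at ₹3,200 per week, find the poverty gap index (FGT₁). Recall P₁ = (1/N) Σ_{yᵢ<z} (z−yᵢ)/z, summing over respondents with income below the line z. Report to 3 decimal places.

0.192

Incomes under z: 32×₹400 (q = 32 of N = 146).
Shortfall ratios: (3200−400)/3200 = 0.8750 (×32).
Sum of shortfalls = 28.000000; P₁ averages over all N: 28.000000 / 146 = 0.192.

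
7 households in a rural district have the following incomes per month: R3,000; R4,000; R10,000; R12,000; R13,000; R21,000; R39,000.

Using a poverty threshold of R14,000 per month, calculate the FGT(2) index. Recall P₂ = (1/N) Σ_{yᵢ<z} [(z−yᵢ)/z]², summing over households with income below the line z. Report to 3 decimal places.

Below z: R3,000, R4,000, R10,000, R12,000, R13,000 (q = 5 of N = 7).
Relative gaps: (14000−3000)/14000 = 0.7857; (14000−4000)/14000 = 0.7143; (14000−10000)/14000 = 0.2857; (14000−12000)/14000 = 0.1429; (14000−13000)/14000 = 0.0714.
Squared: 0.6173; 0.5102; 0.0816; 0.0204; 0.0051.
Sum = 1.234694; P₂ = 1.234694 / 7 = 0.176.

0.176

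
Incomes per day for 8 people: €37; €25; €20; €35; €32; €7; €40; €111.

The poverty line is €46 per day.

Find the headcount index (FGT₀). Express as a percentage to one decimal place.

7 of the 8 people have income below €46.
H = 7/8 = 87.5%.

87.5%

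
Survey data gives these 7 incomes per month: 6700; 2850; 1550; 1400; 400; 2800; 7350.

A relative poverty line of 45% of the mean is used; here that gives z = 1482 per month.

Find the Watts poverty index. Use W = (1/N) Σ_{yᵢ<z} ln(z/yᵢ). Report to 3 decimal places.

Below z: 400, 1400 (q = 2 of N = 7).
ln(z/y) terms: ln(1482/400) = 1.3097; ln(1482/1400) = 0.0569.
W = 1.366604 / 7 = 0.195.

0.195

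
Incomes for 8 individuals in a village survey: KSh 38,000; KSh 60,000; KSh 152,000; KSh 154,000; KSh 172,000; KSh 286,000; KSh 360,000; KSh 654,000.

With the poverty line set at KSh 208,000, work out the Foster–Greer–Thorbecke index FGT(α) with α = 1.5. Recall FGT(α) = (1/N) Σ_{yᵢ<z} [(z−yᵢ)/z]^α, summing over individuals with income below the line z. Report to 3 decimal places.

0.210

Below the line: KSh 38,000, KSh 60,000, KSh 152,000, KSh 154,000, KSh 172,000 (q = 5 of N = 8).
Gap ratios (z−y)/z: (208000−38000)/208000 = 0.8173; (208000−60000)/208000 = 0.7115; (208000−152000)/208000 = 0.2692; (208000−154000)/208000 = 0.2596; (208000−172000)/208000 = 0.1731.
Raised to α = 1.5: 0.73889; 0.60020; 0.13970; 0.13228; 0.07200.
Sum = 1.683072; FGT(1.5) = 1.683072 / 8 = 0.210.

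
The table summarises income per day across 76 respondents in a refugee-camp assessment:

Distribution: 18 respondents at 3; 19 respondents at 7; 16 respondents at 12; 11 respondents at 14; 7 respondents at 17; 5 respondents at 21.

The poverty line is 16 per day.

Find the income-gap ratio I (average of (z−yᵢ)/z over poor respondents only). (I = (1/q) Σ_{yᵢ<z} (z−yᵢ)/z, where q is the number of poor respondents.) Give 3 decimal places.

Below the line: 18×3, 19×7, 16×12, 11×14 (q = 64 of N = 76).
Relative gaps: 0.8125 (×18), 0.5625 (×19), 0.2500 (×16), 0.1250 (×11); sum = 30.687500.
I averages over the q = 64 poor units only: 30.687500 / 64 = 0.479.

0.479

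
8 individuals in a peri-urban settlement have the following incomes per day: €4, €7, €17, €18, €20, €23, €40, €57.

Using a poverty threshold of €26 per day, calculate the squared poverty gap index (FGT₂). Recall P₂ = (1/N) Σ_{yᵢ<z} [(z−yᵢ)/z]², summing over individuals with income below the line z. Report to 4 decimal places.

0.1914

Below z: €4, €7, €17, €18, €20, €23 (q = 6 of N = 8).
Gap ratios (z−y)/z: (26−4)/26 = 0.8462; (26−7)/26 = 0.7308; (26−17)/26 = 0.3462; (26−18)/26 = 0.3077; (26−20)/26 = 0.2308; (26−23)/26 = 0.1154.
Squared: 0.7160; 0.5340; 0.1198; 0.0947; 0.0533; 0.0133.
Sum = 1.531065; P₂ = 1.531065 / 8 = 0.1914.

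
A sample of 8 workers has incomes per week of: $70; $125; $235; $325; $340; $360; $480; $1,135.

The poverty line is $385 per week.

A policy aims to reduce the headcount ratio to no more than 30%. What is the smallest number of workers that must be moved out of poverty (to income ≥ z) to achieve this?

4

6 of the 8 workers are poor, so H = 6/8 = 0.750.
A headcount ratio of at most 30% allows at most ⌊0.30 × 8⌋ = 2 poor workers.
So at least 6 − 2 = 4 must be lifted.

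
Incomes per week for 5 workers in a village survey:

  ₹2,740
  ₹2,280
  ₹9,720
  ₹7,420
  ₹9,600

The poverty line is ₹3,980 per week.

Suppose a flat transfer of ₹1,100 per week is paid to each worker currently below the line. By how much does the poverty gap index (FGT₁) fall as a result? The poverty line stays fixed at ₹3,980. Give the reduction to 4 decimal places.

0.1106

Before: below the line — ₹2,280, ₹2,740; poverty gap index (FGT₁) = 0.147739.
After the ₹1,100 transfer: below the line — ₹3,380, ₹3,840; poverty gap index (FGT₁) = 0.037186.
Reduction = 0.147739 − 0.037186 = 0.1106.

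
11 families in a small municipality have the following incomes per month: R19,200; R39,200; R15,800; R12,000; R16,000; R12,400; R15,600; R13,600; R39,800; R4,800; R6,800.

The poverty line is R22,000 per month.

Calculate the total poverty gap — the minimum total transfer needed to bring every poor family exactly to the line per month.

Below the line: R4,800, R6,800, R12,000, R12,400, R13,600, R15,600, R15,800, R16,000, R19,200 (q = 9 of N = 11).
Individual gaps: 22000−4800 = 17200; 22000−6800 = 15200; 22000−12000 = 10000; 22000−12400 = 9600; 22000−13600 = 8400; 22000−15600 = 6400; 22000−15800 = 6200; 22000−16000 = 6000; 22000−19200 = 2800.
Aggregate gap = R81,800.

R81,800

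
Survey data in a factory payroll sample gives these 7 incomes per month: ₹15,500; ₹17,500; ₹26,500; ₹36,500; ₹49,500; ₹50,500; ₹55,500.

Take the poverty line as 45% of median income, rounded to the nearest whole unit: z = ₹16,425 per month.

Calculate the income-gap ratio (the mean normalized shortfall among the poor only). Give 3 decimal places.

Incomes under z: ₹15,500 (q = 1 of N = 7).
Relative gaps: 0.0563; sum = 0.056317.
The income-gap ratio divides by q (the poor only): 0.056317 / 1 = 0.056.

0.056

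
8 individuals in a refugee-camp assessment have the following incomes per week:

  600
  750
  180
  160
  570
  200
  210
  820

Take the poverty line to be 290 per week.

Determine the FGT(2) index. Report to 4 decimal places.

0.0647

Poor units: 160, 180, 200, 210 (q = 4 of N = 8).
Gap ratios (z−y)/z: (290−160)/290 = 0.4483; (290−180)/290 = 0.3793; (290−200)/290 = 0.3103; (290−210)/290 = 0.2759.
Squared: 0.2010; 0.1439; 0.0963; 0.0761.
Sum = 0.517241; P₂ = 0.517241 / 8 = 0.0647.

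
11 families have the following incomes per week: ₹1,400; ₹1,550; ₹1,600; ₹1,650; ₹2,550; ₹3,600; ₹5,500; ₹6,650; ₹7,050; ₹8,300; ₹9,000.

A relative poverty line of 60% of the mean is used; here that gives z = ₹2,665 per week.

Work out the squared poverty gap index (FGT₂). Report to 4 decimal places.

Below the line: ₹1,400, ₹1,550, ₹1,600, ₹1,650, ₹2,550 (q = 5 of N = 11).
Gap ratios (z−y)/z: (2665−1400)/2665 = 0.4747; (2665−1550)/2665 = 0.4184; (2665−1600)/2665 = 0.3996; (2665−1650)/2665 = 0.3809; (2665−2550)/2665 = 0.0432.
Squared: 0.2253; 0.1750; 0.1597; 0.1451; 0.0019.
Sum = 0.706979; P₂ = 0.706979 / 11 = 0.0643.

0.0643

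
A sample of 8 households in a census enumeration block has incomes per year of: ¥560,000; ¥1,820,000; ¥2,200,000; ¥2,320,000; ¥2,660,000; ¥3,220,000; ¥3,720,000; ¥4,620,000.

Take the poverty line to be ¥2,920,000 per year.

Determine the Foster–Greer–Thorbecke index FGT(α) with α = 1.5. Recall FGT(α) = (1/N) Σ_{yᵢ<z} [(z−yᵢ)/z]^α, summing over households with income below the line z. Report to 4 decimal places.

Incomes under z: ¥560,000, ¥1,820,000, ¥2,200,000, ¥2,320,000, ¥2,660,000 (q = 5 of N = 8).
Relative gaps: (2920000−560000)/2920000 = 0.8082; (2920000−1820000)/2920000 = 0.3767; (2920000−2200000)/2920000 = 0.2466; (2920000−2320000)/2920000 = 0.2055; (2920000−2660000)/2920000 = 0.0890.
Raised to α = 1.5: 0.72660; 0.23121; 0.12244; 0.09314; 0.02657.
Sum = 1.199965; FGT(1.5) = 1.199965 / 8 = 0.1500.

0.1500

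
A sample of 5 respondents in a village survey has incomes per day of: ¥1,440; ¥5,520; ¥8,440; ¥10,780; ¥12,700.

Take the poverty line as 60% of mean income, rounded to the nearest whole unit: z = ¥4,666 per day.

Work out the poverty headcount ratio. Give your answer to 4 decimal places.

0.2000

1 of the 5 respondents have income below ¥4,666.
H = 1/5 = 0.2000.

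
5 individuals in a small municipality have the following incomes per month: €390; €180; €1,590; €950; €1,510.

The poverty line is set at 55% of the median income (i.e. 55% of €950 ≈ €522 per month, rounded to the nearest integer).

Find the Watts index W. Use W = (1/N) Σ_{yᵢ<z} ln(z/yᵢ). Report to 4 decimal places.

0.2712

Below the line: €180, €390 (q = 2 of N = 5).
Log gaps: ln(522/180) = 1.0647; ln(522/390) = 0.2915.
W = 1.356232 / 5 = 0.2712.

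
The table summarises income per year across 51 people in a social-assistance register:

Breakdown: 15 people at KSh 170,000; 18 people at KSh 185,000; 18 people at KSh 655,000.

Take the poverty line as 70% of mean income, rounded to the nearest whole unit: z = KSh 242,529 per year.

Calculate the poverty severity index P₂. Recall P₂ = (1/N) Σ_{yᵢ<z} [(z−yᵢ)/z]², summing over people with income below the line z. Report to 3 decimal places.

0.046

Below z: 15×KSh 170,000, 18×KSh 185,000 (q = 33 of N = 51).
Relative gaps: (242529−170000)/242529 = 0.2991 (×15); (242529−185000)/242529 = 0.2372 (×18).
Squared: 0.0894 (×15); 0.0563 (×18).
Sum = 2.354278; P₂ = 2.354278 / 51 = 0.046.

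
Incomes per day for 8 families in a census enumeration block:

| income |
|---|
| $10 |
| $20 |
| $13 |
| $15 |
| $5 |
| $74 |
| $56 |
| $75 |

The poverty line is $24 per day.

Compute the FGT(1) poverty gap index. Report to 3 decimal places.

Poor units: $5, $10, $13, $15, $20 (q = 5 of N = 8).
Normalized shortfalls: (24−5)/24 = 0.7917; (24−10)/24 = 0.5833; (24−13)/24 = 0.4583; (24−15)/24 = 0.3750; (24−20)/24 = 0.1667.
Σ = 2.375000. Dividing by the full population N = 8 gives P₁ = 0.297.

0.297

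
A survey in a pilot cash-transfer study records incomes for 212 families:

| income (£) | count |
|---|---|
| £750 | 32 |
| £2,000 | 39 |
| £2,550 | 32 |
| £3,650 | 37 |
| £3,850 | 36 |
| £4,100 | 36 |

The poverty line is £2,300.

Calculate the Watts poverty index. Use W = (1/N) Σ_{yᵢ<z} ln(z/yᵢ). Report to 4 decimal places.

0.1949

Poor units: 32×£750, 39×£2,000 (q = 71 of N = 212).
Log shortfalls: ln(2300/750) = 1.1206 (×32); ln(2300/2000) = 0.1398 (×39).
W = 41.309634 / 212 = 0.1949.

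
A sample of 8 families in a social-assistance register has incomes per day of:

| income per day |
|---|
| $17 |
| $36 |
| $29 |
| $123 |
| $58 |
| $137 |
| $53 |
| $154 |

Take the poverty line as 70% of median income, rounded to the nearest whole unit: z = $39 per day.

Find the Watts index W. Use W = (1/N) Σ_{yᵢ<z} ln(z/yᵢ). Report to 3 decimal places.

0.151

Incomes under z: $17, $29, $36 (q = 3 of N = 8).
Log gaps: ln(39/17) = 0.8303; ln(39/29) = 0.2963; ln(39/36) = 0.0800.
W = 1.206657 / 8 = 0.151.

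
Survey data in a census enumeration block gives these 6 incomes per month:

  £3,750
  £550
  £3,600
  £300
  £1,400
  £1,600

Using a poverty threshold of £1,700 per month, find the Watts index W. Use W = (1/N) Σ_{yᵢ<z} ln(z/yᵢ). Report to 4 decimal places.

Incomes under z: £300, £550, £1,400, £1,600 (q = 4 of N = 6).
ln(z/y) terms: ln(1700/300) = 1.7346; ln(1700/550) = 1.1285; ln(1700/1400) = 0.1942; ln(1700/1600) = 0.0606.
W = 3.117847 / 6 = 0.5196.

0.5196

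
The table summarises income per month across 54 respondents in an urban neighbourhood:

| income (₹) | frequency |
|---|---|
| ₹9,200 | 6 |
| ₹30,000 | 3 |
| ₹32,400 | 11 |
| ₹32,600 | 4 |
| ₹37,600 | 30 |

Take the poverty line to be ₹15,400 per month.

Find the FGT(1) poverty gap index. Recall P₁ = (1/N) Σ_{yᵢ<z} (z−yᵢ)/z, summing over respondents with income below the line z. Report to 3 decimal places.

Poor units: 6×₹9,200 (q = 6 of N = 54).
Shortfall ratios: (15400−9200)/15400 = 0.4026 (×6).
Sum of shortfalls = 2.415584; P₁ averages over all N: 2.415584 / 54 = 0.045.

0.045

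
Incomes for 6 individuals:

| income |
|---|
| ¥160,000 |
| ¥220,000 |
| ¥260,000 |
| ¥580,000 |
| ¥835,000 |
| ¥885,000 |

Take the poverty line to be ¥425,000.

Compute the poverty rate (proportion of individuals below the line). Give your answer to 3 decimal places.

0.500

3 of the 6 individuals have income below ¥425,000.
H = 3/6 = 0.500.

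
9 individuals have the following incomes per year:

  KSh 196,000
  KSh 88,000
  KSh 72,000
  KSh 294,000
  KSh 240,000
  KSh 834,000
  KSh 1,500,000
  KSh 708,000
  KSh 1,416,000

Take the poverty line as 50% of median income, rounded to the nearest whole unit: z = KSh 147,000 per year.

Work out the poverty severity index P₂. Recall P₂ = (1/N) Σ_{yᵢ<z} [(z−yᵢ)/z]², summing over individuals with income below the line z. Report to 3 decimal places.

0.047

Below z: KSh 72,000, KSh 88,000 (q = 2 of N = 9).
Normalized shortfalls: (147000−72000)/147000 = 0.5102; (147000−88000)/147000 = 0.4014.
Squared: 0.2603; 0.1611.
Sum = 0.421398; P₂ = 0.421398 / 9 = 0.047.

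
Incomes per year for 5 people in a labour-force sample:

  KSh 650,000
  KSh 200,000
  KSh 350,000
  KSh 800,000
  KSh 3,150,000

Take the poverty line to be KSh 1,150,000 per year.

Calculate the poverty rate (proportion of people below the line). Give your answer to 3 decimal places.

4 of the 5 people have income below KSh 1,150,000.
H = 4/5 = 0.800.

0.800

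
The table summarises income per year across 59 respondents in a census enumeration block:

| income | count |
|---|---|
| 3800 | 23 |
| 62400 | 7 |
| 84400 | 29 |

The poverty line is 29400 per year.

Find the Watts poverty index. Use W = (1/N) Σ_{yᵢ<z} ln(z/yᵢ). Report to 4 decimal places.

0.7976

Incomes under z: 23×3800 (q = 23 of N = 59).
Log shortfalls: ln(29400/3800) = 2.0460 (×23).
W = 47.057853 / 59 = 0.7976.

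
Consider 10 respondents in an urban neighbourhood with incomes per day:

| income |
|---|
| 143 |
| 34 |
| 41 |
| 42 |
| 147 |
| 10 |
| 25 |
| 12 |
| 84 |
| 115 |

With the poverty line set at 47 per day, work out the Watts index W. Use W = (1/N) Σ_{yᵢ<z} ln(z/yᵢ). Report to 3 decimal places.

Below the line: 10, 12, 25, 34, 41, 42 (q = 6 of N = 10).
ln(z/y) terms: ln(47/10) = 1.5476; ln(47/12) = 1.3652; ln(47/25) = 0.6313; ln(47/34) = 0.3238; ln(47/41) = 0.1366; ln(47/42) = 0.1125.
W = 4.116916 / 10 = 0.412.

0.412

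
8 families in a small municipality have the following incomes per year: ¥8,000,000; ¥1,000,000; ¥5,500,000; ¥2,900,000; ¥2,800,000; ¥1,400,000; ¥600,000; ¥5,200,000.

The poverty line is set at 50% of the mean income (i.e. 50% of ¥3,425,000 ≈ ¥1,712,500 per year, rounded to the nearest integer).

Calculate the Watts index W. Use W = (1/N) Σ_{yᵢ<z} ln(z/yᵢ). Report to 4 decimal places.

0.2235

Below z: ¥600,000, ¥1,000,000, ¥1,400,000 (q = 3 of N = 8).
ln(z/y) terms: ln(1712500/600000) = 1.0488; ln(1712500/1000000) = 0.5380; ln(1712500/1400000) = 0.2015.
W = 1.788216 / 8 = 0.2235.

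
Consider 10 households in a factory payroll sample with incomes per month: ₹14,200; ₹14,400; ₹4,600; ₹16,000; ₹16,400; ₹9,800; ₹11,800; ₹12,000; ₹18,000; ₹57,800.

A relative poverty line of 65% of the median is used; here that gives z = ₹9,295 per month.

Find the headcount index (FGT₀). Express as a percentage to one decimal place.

10.0%

1 of the 10 households have income below ₹9,295.
H = 1/10 = 10.0%.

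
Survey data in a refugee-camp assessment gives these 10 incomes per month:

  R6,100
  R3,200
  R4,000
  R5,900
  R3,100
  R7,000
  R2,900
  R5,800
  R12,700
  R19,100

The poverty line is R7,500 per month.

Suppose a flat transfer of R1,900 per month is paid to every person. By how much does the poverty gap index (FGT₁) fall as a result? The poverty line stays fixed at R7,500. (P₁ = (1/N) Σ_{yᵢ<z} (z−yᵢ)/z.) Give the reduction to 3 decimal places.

0.171

Before: below the line — R2,900, R3,100, R3,200, R4,000, R5,800, R5,900, R6,100, R7,000; poverty gap index (FGT₁) = 0.29333.
After the R1,900 transfer: below the line — R4,800, R5,000, R5,100, R5,900; poverty gap index (FGT₁) = 0.12267.
Reduction = 0.29333 − 0.12267 = 0.171.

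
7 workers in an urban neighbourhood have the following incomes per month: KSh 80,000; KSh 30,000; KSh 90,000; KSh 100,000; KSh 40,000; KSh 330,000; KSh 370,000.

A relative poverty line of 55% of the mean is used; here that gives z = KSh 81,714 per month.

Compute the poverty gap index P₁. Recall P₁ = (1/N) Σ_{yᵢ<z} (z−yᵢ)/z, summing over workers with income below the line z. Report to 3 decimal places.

Below the line: KSh 30,000, KSh 40,000, KSh 80,000 (q = 3 of N = 7).
Shortfall ratios: (81714−30000)/81714 = 0.6329; (81714−40000)/81714 = 0.5105; (81714−80000)/81714 = 0.0210.
Σ = 1.164329. Dividing by the full population N = 7 gives P₁ = 0.166.

0.166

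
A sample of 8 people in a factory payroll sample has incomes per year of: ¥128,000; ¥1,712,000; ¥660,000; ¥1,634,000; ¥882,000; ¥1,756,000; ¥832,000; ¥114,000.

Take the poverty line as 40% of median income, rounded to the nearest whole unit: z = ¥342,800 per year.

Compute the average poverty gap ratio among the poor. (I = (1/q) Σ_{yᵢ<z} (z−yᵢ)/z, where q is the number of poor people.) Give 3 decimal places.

0.647

Below z: ¥114,000, ¥128,000 (q = 2 of N = 8).
Relative gaps: 0.6674, 0.6266; sum = 1.294049.
The income-gap ratio divides by q (the poor only): 1.294049 / 2 = 0.647.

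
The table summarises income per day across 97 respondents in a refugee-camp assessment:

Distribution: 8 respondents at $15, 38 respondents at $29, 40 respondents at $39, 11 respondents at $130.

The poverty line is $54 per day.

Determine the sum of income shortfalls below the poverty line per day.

Poor units: 8×$15, 38×$29, 40×$39 (q = 86 of N = 97).
Individual gaps: 8×(54−15) = 312; 38×(54−29) = 950; 40×(54−39) = 600.
Aggregate gap = $1,862.

$1,862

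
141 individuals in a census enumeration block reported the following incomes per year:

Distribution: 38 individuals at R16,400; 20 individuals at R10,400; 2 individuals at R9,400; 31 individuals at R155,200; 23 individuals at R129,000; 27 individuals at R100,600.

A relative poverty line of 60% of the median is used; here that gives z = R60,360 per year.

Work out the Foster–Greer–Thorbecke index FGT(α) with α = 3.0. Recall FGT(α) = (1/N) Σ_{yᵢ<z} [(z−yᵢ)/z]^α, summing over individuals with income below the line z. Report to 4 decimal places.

0.1931

Below z: 2×R9,400, 20×R10,400, 38×R16,400 (q = 60 of N = 141).
Normalized shortfalls: (60360−9400)/60360 = 0.8443 (×2); (60360−10400)/60360 = 0.8277 (×20); (60360−16400)/60360 = 0.7283 (×38).
Raised to α = 3.0: 0.60178 (×2); 0.56705 (×20); 0.38630 (×38).
Sum = 27.223944; FGT(3.0) = 27.223944 / 141 = 0.1931.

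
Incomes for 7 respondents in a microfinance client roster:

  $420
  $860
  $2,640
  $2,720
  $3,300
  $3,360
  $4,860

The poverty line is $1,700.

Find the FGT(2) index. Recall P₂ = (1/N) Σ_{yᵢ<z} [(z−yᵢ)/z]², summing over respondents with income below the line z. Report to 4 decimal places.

Below the line: $420, $860 (q = 2 of N = 7).
Relative gaps: (1700−420)/1700 = 0.7529; (1700−860)/1700 = 0.4941.
Squared: 0.5669; 0.2442.
Sum = 0.811073; P₂ = 0.811073 / 7 = 0.1159.

0.1159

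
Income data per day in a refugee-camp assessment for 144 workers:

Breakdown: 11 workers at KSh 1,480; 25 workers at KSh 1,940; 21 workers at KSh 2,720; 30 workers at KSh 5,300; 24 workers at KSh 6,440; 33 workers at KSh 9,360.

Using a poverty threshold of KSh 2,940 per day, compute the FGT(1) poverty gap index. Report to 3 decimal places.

Below z: 11×KSh 1,480, 25×KSh 1,940, 21×KSh 2,720 (q = 57 of N = 144).
Shortfall ratios: (2940−1480)/2940 = 0.4966 (×11); (2940−1940)/2940 = 0.3401 (×25); (2940−2720)/2940 = 0.0748 (×21).
Σ = 15.537415. Dividing by the full population N = 144 gives P₁ = 0.108.

0.108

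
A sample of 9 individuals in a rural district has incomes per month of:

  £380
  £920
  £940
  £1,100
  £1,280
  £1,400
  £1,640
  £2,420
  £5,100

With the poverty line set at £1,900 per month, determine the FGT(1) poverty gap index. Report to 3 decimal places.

Incomes under z: £380, £920, £940, £1,100, £1,280, £1,400, £1,640 (q = 7 of N = 9).
Shortfall ratios: (1900−380)/1900 = 0.8000; (1900−920)/1900 = 0.5158; (1900−940)/1900 = 0.5053; (1900−1100)/1900 = 0.4211; (1900−1280)/1900 = 0.3263; (1900−1400)/1900 = 0.2632; (1900−1640)/1900 = 0.1368.
Sum of shortfalls = 2.968421; P₁ averages over all N: 2.968421 / 9 = 0.330.

0.330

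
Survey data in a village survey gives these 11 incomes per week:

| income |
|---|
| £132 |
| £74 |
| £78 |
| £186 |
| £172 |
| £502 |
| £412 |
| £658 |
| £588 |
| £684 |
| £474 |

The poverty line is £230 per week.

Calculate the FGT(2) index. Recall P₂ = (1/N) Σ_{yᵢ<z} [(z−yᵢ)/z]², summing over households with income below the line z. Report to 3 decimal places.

0.107

Incomes under z: £74, £78, £132, £172, £186 (q = 5 of N = 11).
Gap ratios (z−y)/z: (230−74)/230 = 0.6783; (230−78)/230 = 0.6609; (230−132)/230 = 0.4261; (230−172)/230 = 0.2522; (230−186)/230 = 0.1913.
Squared: 0.4600; 0.4367; 0.1816; 0.0636; 0.0366.
Sum = 1.178526; P₂ = 1.178526 / 11 = 0.107.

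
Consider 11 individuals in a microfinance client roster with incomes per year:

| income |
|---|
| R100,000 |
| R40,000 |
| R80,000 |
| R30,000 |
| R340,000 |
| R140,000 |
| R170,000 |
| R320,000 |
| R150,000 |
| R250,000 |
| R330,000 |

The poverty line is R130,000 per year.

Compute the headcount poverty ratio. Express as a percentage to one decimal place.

36.4%

4 of the 11 individuals have income below R130,000.
H = 4/11 = 36.4%.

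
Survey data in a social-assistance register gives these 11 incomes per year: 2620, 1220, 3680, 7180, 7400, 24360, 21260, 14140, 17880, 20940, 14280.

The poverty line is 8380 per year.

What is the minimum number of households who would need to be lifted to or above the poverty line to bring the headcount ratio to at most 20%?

3

Currently q = 5 of N = 11 are below the line (H = 0.455).
A headcount ratio of at most 20% allows at most ⌊0.20 × 11⌋ = 2 poor households.
So at least 5 − 2 = 3 must be lifted.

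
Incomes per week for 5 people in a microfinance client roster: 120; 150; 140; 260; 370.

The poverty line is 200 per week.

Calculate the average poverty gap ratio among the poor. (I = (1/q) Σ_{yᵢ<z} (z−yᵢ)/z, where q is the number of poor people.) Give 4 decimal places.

0.3167

Poor units: 120, 140, 150 (q = 3 of N = 5).
Shortfall ratios (z−y)/z: 0.4000, 0.3000, 0.2500; sum = 0.950000.
The income-gap ratio divides by q (the poor only): 0.950000 / 3 = 0.3167.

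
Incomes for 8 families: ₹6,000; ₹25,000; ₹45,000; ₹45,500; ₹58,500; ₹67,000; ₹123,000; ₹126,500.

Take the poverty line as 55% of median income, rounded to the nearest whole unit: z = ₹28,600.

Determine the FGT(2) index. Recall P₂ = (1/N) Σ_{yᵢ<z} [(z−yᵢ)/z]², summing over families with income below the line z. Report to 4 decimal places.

Incomes under z: ₹6,000, ₹25,000 (q = 2 of N = 8).
Relative gaps: (28600−6000)/28600 = 0.7902; (28600−25000)/28600 = 0.1259.
Squared: 0.6244; 0.0158.
Sum = 0.640276; P₂ = 0.640276 / 8 = 0.0800.

0.0800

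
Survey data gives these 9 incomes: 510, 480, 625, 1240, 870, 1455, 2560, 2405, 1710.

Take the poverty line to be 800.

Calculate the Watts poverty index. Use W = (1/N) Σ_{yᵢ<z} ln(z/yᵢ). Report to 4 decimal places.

0.1342

Incomes under z: 480, 510, 625 (q = 3 of N = 9).
Log gaps: ln(800/480) = 0.5108; ln(800/510) = 0.4502; ln(800/625) = 0.2469.
W = 1.207887 / 9 = 0.1342.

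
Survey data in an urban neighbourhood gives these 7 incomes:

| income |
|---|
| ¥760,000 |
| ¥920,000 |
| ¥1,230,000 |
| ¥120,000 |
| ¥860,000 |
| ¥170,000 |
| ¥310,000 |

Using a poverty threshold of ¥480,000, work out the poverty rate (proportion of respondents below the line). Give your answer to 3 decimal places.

0.429

3 of the 7 respondents have income below ¥480,000.
H = 3/7 = 0.429.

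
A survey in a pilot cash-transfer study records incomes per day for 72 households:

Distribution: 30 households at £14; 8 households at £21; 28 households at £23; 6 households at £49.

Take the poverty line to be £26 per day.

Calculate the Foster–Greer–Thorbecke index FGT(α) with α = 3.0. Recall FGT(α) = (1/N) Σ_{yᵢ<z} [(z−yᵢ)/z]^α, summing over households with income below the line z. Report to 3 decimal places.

Below z: 30×£14, 8×£21, 28×£23 (q = 66 of N = 72).
Gap ratios (z−y)/z: (26−14)/26 = 0.4615 (×30); (26−21)/26 = 0.1923 (×8); (26−23)/26 = 0.1154 (×28).
Raised to α = 3.0: 0.09832 (×30); 0.00711 (×8); 0.00154 (×28).
Sum = 3.049386; FGT(3.0) = 3.049386 / 72 = 0.042.

0.042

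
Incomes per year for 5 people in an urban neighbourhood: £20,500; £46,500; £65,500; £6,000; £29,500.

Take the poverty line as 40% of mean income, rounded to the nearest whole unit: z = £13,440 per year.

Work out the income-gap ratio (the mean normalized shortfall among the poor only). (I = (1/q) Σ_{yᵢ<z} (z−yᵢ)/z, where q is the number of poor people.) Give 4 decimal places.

Incomes under z: £6,000 (q = 1 of N = 5).
Shortfall ratios (z−y)/z: 0.5536; sum = 0.553571.
The income-gap ratio divides by q (the poor only): 0.553571 / 1 = 0.5536.

0.5536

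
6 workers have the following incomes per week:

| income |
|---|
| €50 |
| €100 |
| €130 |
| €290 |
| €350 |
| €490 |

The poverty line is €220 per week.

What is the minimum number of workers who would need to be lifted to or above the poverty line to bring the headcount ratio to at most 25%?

2

Currently q = 3 of N = 6 are below the line (H = 0.500).
A headcount ratio of at most 25% allows at most ⌊0.25 × 6⌋ = 1 poor workers.
So at least 3 − 1 = 2 must be lifted.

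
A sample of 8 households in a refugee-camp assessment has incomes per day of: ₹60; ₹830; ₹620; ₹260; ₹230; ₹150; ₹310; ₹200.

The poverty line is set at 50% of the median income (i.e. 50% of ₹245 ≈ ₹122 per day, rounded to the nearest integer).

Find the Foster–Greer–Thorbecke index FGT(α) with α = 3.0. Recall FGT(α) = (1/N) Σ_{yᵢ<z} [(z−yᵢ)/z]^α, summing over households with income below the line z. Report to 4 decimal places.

Below the line: ₹60 (q = 1 of N = 8).
Gap ratios (z−y)/z: (122−60)/122 = 0.5082.
Raised to α = 3.0: 0.13125.
Sum = 0.131249; FGT(3.0) = 0.131249 / 8 = 0.0164.

0.0164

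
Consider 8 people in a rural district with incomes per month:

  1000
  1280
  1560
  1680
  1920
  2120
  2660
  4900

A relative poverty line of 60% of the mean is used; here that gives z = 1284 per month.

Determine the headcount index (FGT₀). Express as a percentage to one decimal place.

2 of the 8 people have income below 1284.
H = 2/8 = 25.0%.

25.0%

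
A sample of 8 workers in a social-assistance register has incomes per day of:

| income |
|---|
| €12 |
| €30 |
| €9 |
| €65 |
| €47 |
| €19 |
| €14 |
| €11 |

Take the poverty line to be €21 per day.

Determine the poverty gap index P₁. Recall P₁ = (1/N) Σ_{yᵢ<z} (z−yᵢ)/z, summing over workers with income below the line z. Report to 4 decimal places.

Below the line: €9, €11, €12, €14, €19 (q = 5 of N = 8).
Shortfall ratios: (21−9)/21 = 0.5714; (21−11)/21 = 0.4762; (21−12)/21 = 0.4286; (21−14)/21 = 0.3333; (21−19)/21 = 0.0952.
Sum of shortfalls = 1.904762; P₁ averages over all N: 1.904762 / 8 = 0.2381.

0.2381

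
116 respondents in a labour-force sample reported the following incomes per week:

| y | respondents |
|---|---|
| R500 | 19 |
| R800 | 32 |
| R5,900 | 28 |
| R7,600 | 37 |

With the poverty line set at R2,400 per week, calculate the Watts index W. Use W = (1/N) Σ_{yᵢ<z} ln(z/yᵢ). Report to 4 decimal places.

Below the line: 19×R500, 32×R800 (q = 51 of N = 116).
Log shortfalls: ln(2400/500) = 1.5686 (×19); ln(2400/800) = 1.0986 (×32).
W = 64.959296 / 116 = 0.5600.

0.5600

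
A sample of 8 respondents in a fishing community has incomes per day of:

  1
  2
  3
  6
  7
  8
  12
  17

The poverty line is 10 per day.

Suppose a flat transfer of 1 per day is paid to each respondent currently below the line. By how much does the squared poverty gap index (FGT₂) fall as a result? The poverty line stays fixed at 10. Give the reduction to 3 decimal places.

0.075

Before: below the line — 1, 2, 3, 6, 7, 8; squared poverty gap index (FGT₂) = 0.27875.
After the 1 transfer: below the line — 2, 3, 4, 7, 8, 9; squared poverty gap index (FGT₂) = 0.20375.
Reduction = 0.27875 − 0.20375 = 0.075.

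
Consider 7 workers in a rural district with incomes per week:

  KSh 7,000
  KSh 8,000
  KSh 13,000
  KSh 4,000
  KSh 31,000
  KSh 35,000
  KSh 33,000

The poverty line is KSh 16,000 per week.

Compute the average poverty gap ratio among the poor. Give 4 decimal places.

Incomes under z: KSh 4,000, KSh 7,000, KSh 8,000, KSh 13,000 (q = 4 of N = 7).
Shortfall ratios (z−y)/z: 0.7500, 0.5625, 0.5000, 0.1875; sum = 2.000000.
I averages over the q = 4 poor units only: 2.000000 / 4 = 0.5000.

0.5000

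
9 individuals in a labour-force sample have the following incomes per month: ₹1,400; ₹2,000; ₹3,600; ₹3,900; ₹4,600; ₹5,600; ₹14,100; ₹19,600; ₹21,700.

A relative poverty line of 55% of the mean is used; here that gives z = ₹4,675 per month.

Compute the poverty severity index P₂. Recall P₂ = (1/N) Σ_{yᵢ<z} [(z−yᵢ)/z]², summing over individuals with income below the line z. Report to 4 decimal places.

0.0999

Poor units: ₹1,400, ₹2,000, ₹3,600, ₹3,900, ₹4,600 (q = 5 of N = 9).
Shortfall ratios: (4675−1400)/4675 = 0.7005; (4675−2000)/4675 = 0.5722; (4675−3600)/4675 = 0.2299; (4675−3900)/4675 = 0.1658; (4675−4600)/4675 = 0.0160.
Squared: 0.4907; 0.3274; 0.0529; 0.0275; 0.0003.
Sum = 0.898767; P₂ = 0.898767 / 9 = 0.0999.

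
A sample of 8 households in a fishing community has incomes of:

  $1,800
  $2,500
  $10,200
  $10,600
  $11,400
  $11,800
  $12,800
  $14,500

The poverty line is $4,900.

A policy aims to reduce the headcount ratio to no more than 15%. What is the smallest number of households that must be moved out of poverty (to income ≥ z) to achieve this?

2 of the 8 households are poor, so H = 2/8 = 0.250.
A headcount ratio of at most 15% allows at most ⌊0.15 × 8⌋ = 1 poor households.
So at least 2 − 1 = 1 must be lifted.

1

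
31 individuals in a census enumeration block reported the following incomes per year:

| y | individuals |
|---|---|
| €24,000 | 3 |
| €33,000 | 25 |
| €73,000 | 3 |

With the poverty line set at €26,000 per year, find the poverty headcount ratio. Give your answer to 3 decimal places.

0.097

3 of the 31 individuals have income below €26,000.
H = 3/31 = 0.097.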